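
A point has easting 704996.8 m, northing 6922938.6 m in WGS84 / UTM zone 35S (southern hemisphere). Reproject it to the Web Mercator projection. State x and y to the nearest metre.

Unproject from UTM 35S (λ₀ = 27°) → φ = -27.80249996°, λ = 29.08090003°.
Web Mercator (R = 6378137 m): x = 3237270.983 m, y = -3224096.294 m.

x 3237271 m, y -3224096 m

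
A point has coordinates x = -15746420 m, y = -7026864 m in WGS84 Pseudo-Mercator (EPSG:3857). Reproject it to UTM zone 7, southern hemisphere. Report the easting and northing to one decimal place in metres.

Web Mercator inverse (R = 6378137 m) → φ = -53.23649787°, λ = -141.45249756°.
UTM 7S forward: E = 469799.005 m, N = 4101324.969 m.

E 469799.0 m, N 4101325.0 m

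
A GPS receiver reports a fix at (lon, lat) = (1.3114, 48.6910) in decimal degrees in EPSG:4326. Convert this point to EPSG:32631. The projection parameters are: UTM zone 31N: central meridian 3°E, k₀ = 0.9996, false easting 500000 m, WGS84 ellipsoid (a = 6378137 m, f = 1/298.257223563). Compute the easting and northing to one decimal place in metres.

E 375731.6 m, N 5394482.4 m

Zone 31 central meridian λ₀ = 6×31 − 183 = 3°; Δλ = -1.6886°.
Transverse Mercator on WGS84 with k₀ = 0.9996 gives E = 375731.607 m, N = 5394482.352 m.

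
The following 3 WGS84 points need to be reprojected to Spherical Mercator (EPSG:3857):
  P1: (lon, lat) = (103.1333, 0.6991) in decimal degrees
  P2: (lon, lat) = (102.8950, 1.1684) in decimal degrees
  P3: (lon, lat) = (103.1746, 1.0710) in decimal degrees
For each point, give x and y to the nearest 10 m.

Web Mercator: x = R·λ, y = R·ln tan(π/4+φ/2), R = 6378137 m.
P1 (0.6991°, 103.1333°) → (11480746.440, 77825.387) m.
P2 (1.1684°, 102.8950°) → (11454219.005, 130074.709) m.
P3 (1.0710°, 103.1746°) → (11485343.935, 119230.118) m.

P1: x 11480750 m, y 77830 m; P2: x 11454220 m, y 130070 m; P3: x 11485340 m, y 119230 m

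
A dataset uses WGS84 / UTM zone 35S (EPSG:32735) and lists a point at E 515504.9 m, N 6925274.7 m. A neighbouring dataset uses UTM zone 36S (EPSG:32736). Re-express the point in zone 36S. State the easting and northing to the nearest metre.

E -76100 m, N 6911556 m

UTM 35S → geographic: φ = -27.79700014°, λ = 27.15740019°.
UTM 36S (λ₀ = 33°) forward: E = -76099.830 m, N = 6911555.849 m.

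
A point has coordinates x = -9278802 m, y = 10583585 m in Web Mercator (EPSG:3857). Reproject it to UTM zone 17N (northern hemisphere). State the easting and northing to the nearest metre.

Web Mercator inverse (R = 6378137 m) → φ = 68.45509986°, λ = -83.35289655°.
UTM 17N forward: E = 403592.491 m, N = 7595446.832 m.

E 403592 m, N 7595447 m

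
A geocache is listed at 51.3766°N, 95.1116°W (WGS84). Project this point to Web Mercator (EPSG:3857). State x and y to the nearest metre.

x -10587775 m, y 6688182 m

Web Mercator is spherical with R = a = 6378137 m.
x = R·λ = 6378137 × -1.660010577 = -10587774.881 m.
y = R·ln tan(π/4 + φ/2) = 6378137 × 1.048610623 = 6688182.216 m.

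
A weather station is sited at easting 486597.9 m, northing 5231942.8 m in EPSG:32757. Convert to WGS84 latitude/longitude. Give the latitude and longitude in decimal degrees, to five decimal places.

Zone 57S: λ₀ = 159°, k₀ = 0.9996, false easting 500000 m, false northing 10000000 m.
Meridian distance M = (N − FN)/k₀ = -4769965.2 m.
Inverse transverse Mercator on WGS84 gives φ = -43.06509976°, λ = 158.83540004°.

lat -43.06510°, lon 158.83540°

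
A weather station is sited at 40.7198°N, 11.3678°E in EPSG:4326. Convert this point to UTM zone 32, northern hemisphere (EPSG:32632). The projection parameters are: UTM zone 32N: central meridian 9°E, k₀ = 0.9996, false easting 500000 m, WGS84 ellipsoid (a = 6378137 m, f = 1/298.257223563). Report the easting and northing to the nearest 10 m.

Zone 32 central meridian λ₀ = 6×32 − 183 = 9°; Δλ = +2.3678°.
Transverse Mercator on WGS84 with k₀ = 0.9996 gives E = 699985.118 m, N = 4510349.530 m.

E 699990 m, N 4510350 m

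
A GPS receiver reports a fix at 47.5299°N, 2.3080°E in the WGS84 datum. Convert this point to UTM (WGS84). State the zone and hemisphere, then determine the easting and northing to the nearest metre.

Longitude 2.3080° lies in the 6° band [0°, 6°), giving zone 31; latitude is north of the equator, so 31N.
Zone 31 central meridian λ₀ = 6×31 − 183 = 3°; Δλ = -0.6920°.
Transverse Mercator on WGS84 with k₀ = 0.9996 gives E = 447912.813 m, N = 5264284.736 m.

Zone 31N: E 447913 m, N 5264285 m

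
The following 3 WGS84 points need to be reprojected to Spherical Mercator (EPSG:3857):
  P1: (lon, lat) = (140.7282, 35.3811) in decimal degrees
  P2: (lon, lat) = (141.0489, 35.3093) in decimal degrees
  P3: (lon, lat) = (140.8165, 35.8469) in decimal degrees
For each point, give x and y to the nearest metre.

Web Mercator: x = R·λ, y = R·ln tan(π/4+φ/2), R = 6378137 m.
P1 (35.3811°, 140.7282°) → (15665791.564, 4215792.475) m.
P2 (35.3093°, 141.0489°) → (15701491.725, 4205993.625) m.
P3 (35.8469°, 140.8165°) → (15675621.075, 4279575.446) m.

P1: x 15665792 m, y 4215792 m; P2: x 15701492 m, y 4205994 m; P3: x 15675621 m, y 4279575 m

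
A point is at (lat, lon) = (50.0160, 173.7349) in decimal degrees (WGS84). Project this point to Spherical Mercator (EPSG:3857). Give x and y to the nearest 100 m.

x 19340100 m, y 6449000 m

Web Mercator is spherical with R = a = 6378137 m.
x = R·λ = 6378137 × 3.032246031 = 19340080.601 m.
y = R·ln tan(π/4 + φ/2) = 6378137 × 1.011117701 = 6449047.220 m.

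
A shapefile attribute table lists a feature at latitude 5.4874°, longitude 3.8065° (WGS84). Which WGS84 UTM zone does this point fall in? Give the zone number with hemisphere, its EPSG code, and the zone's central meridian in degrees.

Zone 31N (EPSG:32631), central meridian 3°

UTM zone = ⌊(λ + 180)/6⌋ + 1; 3.8065° ∈ [0°, 6°) → zone 31.
Hemisphere: N (φ ≥ 0).
Central meridian λ₀ = 6×31 − 183 = 3°.
EPSG code: 32631.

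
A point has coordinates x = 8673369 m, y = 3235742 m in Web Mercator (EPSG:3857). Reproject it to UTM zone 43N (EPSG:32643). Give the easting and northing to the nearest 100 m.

Web Mercator inverse (R = 6378137 m) → φ = 27.89499897°, λ = 77.91419938°.
UTM 43N forward: E = 786878.732 m, N = 3088986.162 m.

E 786900 m, N 3089000 m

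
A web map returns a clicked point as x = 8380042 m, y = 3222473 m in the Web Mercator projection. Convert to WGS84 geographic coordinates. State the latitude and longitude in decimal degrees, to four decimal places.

R = 6378137 m. λ = x/R = 75.27919810°.
φ = 2·arctan(exp(y/R)) − 90° = 2·arctan(1.65738) − 90° = 27.78960026°.

lat 27.7896°, lon 75.2792°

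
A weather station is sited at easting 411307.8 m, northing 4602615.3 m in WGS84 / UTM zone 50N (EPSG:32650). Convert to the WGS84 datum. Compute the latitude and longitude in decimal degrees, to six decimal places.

Zone 50N: λ₀ = 117°, k₀ = 0.9996, false easting 500000 m.
Meridian distance M = (N − FN)/k₀ = 4604457.1 m.
Inverse transverse Mercator on WGS84 gives φ = 41.57030013°, λ = 115.93620034°.

lat 41.570300°, lon 115.936200°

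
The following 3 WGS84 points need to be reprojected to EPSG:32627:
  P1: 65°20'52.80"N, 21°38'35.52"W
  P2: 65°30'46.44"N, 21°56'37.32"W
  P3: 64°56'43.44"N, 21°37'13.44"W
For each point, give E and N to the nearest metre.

P1: E 470064 m, N 7247392 m; P2: E 456355 m, N 7265945 m; P3: E 470685 m, N 7202513 m

UTM zone 27N: λ₀ = -21°, k₀ = 0.9996.
P1 (65.3480°, -21.6432°) → (470064.405, 7247392.114) m.
P2 (65.5129°, -21.9437°) → (456354.634, 7265945.352) m.
P3 (64.9454°, -21.6204°) → (470684.672, 7202513.324) m.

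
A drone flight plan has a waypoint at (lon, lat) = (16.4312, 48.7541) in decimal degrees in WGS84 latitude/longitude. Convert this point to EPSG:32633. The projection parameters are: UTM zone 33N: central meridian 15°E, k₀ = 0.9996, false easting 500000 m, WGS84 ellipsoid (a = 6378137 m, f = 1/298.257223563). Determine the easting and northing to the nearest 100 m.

Zone 33 central meridian λ₀ = 6×33 − 183 = 15°; Δλ = +1.4312°.
Transverse Mercator on WGS84 with k₀ = 0.9996 gives E = 605194.520 m, N = 5401108.783 m.

E 605200 m, N 5401100 m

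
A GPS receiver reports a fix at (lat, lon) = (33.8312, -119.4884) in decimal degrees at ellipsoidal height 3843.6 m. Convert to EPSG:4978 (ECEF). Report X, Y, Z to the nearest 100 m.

WGS84: a = 6378137 m, e² = 0.006694380; N(φ) = a/√(1−e²sin²φ) = 6384764.781 m.
X = (N+h)·cosφ·cosλ = -2612306.557 m; Y = (N+h)·cosφ·sinλ = -4619418.121 m; Z = (N(1−e²)+h)·sinφ = 3533048.644 m.

X -2612300 m, Y -4619400 m, Z 3533000 m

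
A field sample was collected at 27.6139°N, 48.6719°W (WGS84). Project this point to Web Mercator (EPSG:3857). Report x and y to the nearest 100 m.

Web Mercator is spherical with R = a = 6378137 m.
x = R·λ = 6378137 × -0.849484908 = -5418131.124 m.
y = R·ln tan(π/4 + φ/2) = 6378137 × 0.501773801 = 3200382.047 m.

x -5418100 m, y 3200400 m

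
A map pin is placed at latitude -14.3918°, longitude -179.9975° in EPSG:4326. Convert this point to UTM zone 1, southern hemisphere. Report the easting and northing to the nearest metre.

E 176723 m, N 8406839 m

Zone 1 central meridian λ₀ = 6×1 − 183 = -177°; Δλ = -2.9975°.
Transverse Mercator on WGS84 with k₀ = 0.9996 gives E = 176723.447 m, N = 8406838.627 m.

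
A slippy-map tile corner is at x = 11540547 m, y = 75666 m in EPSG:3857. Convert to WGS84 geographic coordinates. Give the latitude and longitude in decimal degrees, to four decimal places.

R = 6378137 m. λ = x/R = 103.67049757°.
φ = 2·arctan(exp(y/R)) − 90° = 2·arctan(1.01193) − 90° = 0.67970330°.

lat 0.6797°, lon 103.6705°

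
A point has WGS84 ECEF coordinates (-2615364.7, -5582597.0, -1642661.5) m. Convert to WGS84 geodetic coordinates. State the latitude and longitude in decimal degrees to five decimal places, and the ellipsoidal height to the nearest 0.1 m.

λ = atan2(Y, X) = -115.10240012°; p = √(X²+Y²) = 6164861.9 m.
Bowring's method on WGS84 (a = 6378137 m, b = 6356752.314 m) gives φ = -15.01609965°, h = 3244.881 m.

lat -15.01610°, lon -115.10240°, h 3244.9 m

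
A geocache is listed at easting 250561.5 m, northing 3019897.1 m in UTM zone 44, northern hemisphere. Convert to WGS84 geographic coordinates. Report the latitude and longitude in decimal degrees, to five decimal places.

Zone 44N: λ₀ = 81°, k₀ = 0.9996, false easting 500000 m.
Meridian distance M = (N − FN)/k₀ = 3021105.5 m.
Inverse transverse Mercator on WGS84 gives φ = 27.27940020°, λ = 78.48009952°.

lat 27.27940°, lon 78.48010°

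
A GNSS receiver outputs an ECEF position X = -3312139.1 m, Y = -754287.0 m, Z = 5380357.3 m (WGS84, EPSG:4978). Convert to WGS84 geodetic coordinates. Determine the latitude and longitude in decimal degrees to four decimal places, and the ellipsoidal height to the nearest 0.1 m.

λ = atan2(Y, X) = -167.17060038°; p = √(X²+Y²) = 3396941.9 m.
Bowring's method on WGS84 (a = 6378137 m, b = 6356752.314 m) gives φ = 57.90679994°, h = 150.462 m.

lat 57.9068°, lon -167.1706°, h 150.5 m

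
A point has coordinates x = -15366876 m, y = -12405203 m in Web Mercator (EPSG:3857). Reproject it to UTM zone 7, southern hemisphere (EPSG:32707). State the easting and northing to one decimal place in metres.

Web Mercator inverse (R = 6378137 m) → φ = -73.72449910°, λ = -138.04299580°.
UTM 7S forward: E = 592466.805 m, N = 1816406.335 m.

E 592466.8 m, N 1816406.3 m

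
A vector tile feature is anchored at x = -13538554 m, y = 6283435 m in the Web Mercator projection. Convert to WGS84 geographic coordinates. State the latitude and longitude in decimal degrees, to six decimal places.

R = 6378137 m. λ = x/R = -121.61889983°.
φ = 2·arctan(exp(y/R)) − 90° = 2·arctan(2.67822) − 90° = 49.05050273°.

lat 49.050503°, lon -121.618900°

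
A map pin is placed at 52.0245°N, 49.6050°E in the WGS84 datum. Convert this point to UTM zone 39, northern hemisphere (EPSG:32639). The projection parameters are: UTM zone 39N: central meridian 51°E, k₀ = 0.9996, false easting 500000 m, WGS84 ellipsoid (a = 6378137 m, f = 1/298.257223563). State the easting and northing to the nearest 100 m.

Zone 39 central meridian λ₀ = 6×39 − 183 = 51°; Δλ = -1.3950°.
Transverse Mercator on WGS84 with k₀ = 0.9996 gives E = 404287.067 m, N = 5764681.737 m.

E 404300 m, N 5764700 m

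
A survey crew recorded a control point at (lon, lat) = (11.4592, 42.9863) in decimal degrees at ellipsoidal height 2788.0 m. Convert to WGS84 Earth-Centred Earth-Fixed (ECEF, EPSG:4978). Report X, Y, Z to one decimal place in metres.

WGS84: a = 6378137 m, e² = 0.006694380; N(φ) = a/√(1−e²sin²φ) = 6388084.942 m.
X = (N+h)·cosφ·cosλ = 4581840.552 m; Y = (N+h)·cosφ·sinλ = 928788.732 m; Z = (N(1−e²)+h)·sinφ = 4328289.462 m.

X 4581840.6 m, Y 928788.7 m, Z 4328289.5 m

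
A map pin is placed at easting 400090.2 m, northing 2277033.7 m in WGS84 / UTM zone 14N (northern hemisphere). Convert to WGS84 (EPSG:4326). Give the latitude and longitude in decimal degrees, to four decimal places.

Zone 14N: λ₀ = -99°, k₀ = 0.9996, false easting 500000 m.
Meridian distance M = (N − FN)/k₀ = 2277944.9 m.
Inverse transverse Mercator on WGS84 gives φ = 20.58970025°, λ = -99.95869974°.

lat 20.5897°, lon -99.9587°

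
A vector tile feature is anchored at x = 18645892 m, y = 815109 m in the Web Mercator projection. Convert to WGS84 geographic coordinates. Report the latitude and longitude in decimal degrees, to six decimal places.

lat 7.302398°, lon 167.498898°

R = 6378137 m. λ = x/R = 167.49889770°.
φ = 2·arctan(exp(y/R)) − 90° = 2·arctan(1.13632) − 90° = 7.30239837°.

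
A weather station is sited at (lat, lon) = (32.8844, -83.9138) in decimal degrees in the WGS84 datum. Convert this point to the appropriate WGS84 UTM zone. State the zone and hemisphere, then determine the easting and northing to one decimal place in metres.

Zone 17N: E 227401.9 m, N 3642237.1 m

Longitude -83.9138° lies in the 6° band [-84°, -78°), giving zone 17; latitude is north of the equator, so 17N.
Zone 17 central meridian λ₀ = 6×17 − 183 = -81°; Δλ = -2.9138°.
Transverse Mercator on WGS84 with k₀ = 0.9996 gives E = 227401.948 m, N = 3642237.063 m.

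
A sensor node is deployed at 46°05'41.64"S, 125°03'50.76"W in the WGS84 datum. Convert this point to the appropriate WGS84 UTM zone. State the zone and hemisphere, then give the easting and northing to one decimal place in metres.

Longitude -125.0641° lies in the 6° band [-126°, -120°), giving zone 10; latitude is south of the equator, so 10S.
Zone 10 central meridian λ₀ = 6×10 − 183 = -123°; Δλ = -2.0641°.
Transverse Mercator on WGS84 with k₀ = 0.9996 gives E = 340446.697 m, N = 4893337.264 m.

Zone 10S: E 340446.7 m, N 4893337.3 m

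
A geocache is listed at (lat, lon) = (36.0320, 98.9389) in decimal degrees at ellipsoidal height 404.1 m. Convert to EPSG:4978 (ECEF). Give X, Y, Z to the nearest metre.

X -802425 m, Y 5101516 m, Z 3731301 m

WGS84: a = 6378137 m, e² = 0.006694380; N(φ) = a/√(1−e²sin²φ) = 6385537.042 m.
X = (N+h)·cosφ·cosλ = -802424.985 m; Y = (N+h)·cosφ·sinλ = 5101515.986 m; Z = (N(1−e²)+h)·sinφ = 3731301.374 m.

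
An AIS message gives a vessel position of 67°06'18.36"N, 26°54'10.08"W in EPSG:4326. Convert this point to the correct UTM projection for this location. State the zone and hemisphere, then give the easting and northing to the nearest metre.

Longitude -26.9028° lies in the 6° band [-30°, -24°), giving zone 26; latitude is north of the equator, so 26N.
Zone 26 central meridian λ₀ = 6×26 − 183 = -27°; Δλ = +0.0972°.
Transverse Mercator on WGS84 with k₀ = 0.9996 gives E = 504219.852 m, N = 7443099.734 m.

Zone 26N: E 504220 m, N 7443100 m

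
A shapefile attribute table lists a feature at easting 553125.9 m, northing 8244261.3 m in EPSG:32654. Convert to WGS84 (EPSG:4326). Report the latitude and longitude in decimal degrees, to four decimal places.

Zone 54N: λ₀ = 141°, k₀ = 0.9996, false easting 500000 m.
Meridian distance M = (N − FN)/k₀ = 8247560.3 m.
Inverse transverse Mercator on WGS84 gives φ = 74.28179957°, λ = 142.75710107°.

lat 74.2818°, lon 142.7571°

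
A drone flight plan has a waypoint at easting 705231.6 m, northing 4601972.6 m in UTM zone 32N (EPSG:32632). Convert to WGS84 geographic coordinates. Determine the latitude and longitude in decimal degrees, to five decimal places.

lat 41.54310°, lon 11.46050°

Zone 32N: λ₀ = 9°, k₀ = 0.9996, false easting 500000 m.
Meridian distance M = (N − FN)/k₀ = 4603814.1 m.
Inverse transverse Mercator on WGS84 gives φ = 41.54310014°, λ = 11.46049951°.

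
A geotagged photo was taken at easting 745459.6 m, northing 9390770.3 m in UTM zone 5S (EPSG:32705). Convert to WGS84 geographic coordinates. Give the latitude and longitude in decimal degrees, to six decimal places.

Zone 5S: λ₀ = -153°, k₀ = 0.9996, false easting 500000 m, false northing 10000000 m.
Meridian distance M = (N − FN)/k₀ = -609473.5 m.
Inverse transverse Mercator on WGS84 gives φ = -5.50759974°, λ = -150.78449991°.

lat -5.507600°, lon -150.784500°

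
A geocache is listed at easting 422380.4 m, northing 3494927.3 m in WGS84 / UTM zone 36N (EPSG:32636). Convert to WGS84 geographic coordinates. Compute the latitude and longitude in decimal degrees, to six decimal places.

lat 31.586800°, lon 32.181901°

Zone 36N: λ₀ = 33°, k₀ = 0.9996, false easting 500000 m.
Meridian distance M = (N − FN)/k₀ = 3496325.8 m.
Inverse transverse Mercator on WGS84 gives φ = 31.58679955°, λ = 32.18190051°.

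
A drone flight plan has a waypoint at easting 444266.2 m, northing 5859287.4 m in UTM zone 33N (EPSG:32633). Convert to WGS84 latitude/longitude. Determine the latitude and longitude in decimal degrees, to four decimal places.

Zone 33N: λ₀ = 15°, k₀ = 0.9996, false easting 500000 m.
Meridian distance M = (N − FN)/k₀ = 5861632.1 m.
Inverse transverse Mercator on WGS84 gives φ = 52.88040044°, λ = 14.17179926°.

lat 52.8804°, lon 14.1718°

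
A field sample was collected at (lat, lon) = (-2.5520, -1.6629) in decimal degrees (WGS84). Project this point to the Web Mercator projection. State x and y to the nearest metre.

x -185113 m, y -284181 m

Web Mercator is spherical with R = a = 6378137 m.
x = R·λ = 6378137 × -0.029023080 = -185113.181 m.
y = R·ln tan(π/4 + φ/2) = 6378137 × -0.044555537 = -284181.320 m.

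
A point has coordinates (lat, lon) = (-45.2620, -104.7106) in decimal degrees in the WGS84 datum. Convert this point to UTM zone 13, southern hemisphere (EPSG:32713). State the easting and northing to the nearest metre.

Zone 13 central meridian λ₀ = 6×13 − 183 = -105°; Δλ = +0.2894°.
Transverse Mercator on WGS84 with k₀ = 0.9996 gives E = 522704.956 m, N = 4987903.319 m.

E 522705 m, N 4987903 m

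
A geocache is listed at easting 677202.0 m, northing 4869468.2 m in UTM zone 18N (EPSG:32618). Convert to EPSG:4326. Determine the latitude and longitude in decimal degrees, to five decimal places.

lat 43.95700°, lon -72.79140°

Zone 18N: λ₀ = -75°, k₀ = 0.9996, false easting 500000 m.
Meridian distance M = (N − FN)/k₀ = 4871416.8 m.
Inverse transverse Mercator on WGS84 gives φ = 43.95700009°, λ = -72.79140054°.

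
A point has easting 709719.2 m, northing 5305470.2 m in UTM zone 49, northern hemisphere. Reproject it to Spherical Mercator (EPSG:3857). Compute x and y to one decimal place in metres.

Unproject from UTM 49N (λ₀ = 111°) → φ = 47.86830006°, λ = 113.80439969°.
Web Mercator (R = 6378137 m): x = 12668647.824 m, y = 6084972.558 m.

x 12668647.8 m, y 6084972.6 m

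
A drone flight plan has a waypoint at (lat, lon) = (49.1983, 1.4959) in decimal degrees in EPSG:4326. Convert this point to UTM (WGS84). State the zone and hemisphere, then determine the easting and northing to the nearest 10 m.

Zone 31N: E 390430 m, N 5450590 m

Longitude 1.4959° lies in the 6° band [0°, 6°), giving zone 31; latitude is north of the equator, so 31N.
Zone 31 central meridian λ₀ = 6×31 − 183 = 3°; Δλ = -1.5041°.
Transverse Mercator on WGS84 with k₀ = 0.9996 gives E = 390425.559 m, N = 5450589.066 m.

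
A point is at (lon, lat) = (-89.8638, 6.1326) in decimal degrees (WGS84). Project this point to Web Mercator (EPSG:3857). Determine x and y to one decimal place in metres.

Web Mercator is spherical with R = a = 6378137 m.
x = R·λ = 6378137 × -1.568419188 = -10003592.457 m.
y = R·ln tan(π/4 + φ/2) = 6378137 × 0.107239018 = 683985.148 m.

x -10003592.5 m, y 683985.1 m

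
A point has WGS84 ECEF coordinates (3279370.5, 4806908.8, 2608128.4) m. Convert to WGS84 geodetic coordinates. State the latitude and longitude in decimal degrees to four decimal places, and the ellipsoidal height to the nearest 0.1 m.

λ = atan2(Y, X) = 55.69740004°; p = √(X²+Y²) = 5818989.9 m.
Bowring's method on WGS84 (a = 6378137 m, b = 6356752.314 m) gives φ = 24.28629949°, h = 2208.224 m.

lat 24.2863°, lon 55.6974°, h 2208.2 m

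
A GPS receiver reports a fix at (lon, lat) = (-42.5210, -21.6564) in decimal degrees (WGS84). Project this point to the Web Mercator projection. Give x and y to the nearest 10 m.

Web Mercator is spherical with R = a = 6378137 m.
x = R·λ = 6378137 × -0.742131451 = -4733416.068 m.
y = R·ln tan(π/4 + φ/2) = 6378137 × -0.387310841 = -2470321.603 m.

x -4733420 m, y -2470320 m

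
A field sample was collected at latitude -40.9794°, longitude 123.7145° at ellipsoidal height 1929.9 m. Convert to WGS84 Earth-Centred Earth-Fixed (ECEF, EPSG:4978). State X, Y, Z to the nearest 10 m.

X -2677330 m, Y 4012290 m, Z -4161960 m

WGS84: a = 6378137 m, e² = 0.006694380; N(φ) = a/√(1−e²sin²φ) = 6387338.098 m.
X = (N+h)·cosφ·cosλ = -2677334.518 m; Y = (N+h)·cosφ·sinλ = 4012293.663 m; Z = (N(1−e²)+h)·sinφ = -4161961.982 m.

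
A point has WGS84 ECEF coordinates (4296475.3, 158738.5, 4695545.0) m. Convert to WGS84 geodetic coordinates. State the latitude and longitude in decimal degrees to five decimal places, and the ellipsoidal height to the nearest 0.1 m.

λ = atan2(Y, X) = 2.11589979°; p = √(X²+Y²) = 4299406.7 m.
Bowring's method on WGS84 (a = 6378137 m, b = 6356752.314 m) gives φ = 47.71330003°, h = 78.449 m.

lat 47.71330°, lon 2.11590°, h 78.4 m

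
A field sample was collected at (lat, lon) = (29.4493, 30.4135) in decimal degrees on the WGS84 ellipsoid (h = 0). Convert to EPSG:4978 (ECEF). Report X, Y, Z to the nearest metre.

WGS84: a = 6378137 m, e² = 0.006694380; N(φ) = a/√(1−e²sin²φ) = 6383303.774 m.
X = (N+h)·cosφ·cosλ = 4793640.101 m; Y = (N+h)·cosφ·sinλ = 2813930.407 m; Z = (N(1−e²)+h)·sinφ = 3117362.308 m.

X 4793640 m, Y 2813930 m, Z 3117362 m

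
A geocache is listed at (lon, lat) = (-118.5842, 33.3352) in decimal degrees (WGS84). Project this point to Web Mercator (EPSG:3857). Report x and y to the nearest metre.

x -13200733 m, y 3939881 m

Web Mercator is spherical with R = a = 6378137 m.
x = R·λ = 6378137 × -2.069684731 = -13200732.760 m.
y = R·ln tan(π/4 + φ/2) = 6378137 × 0.617716607 = 3939881.145 m.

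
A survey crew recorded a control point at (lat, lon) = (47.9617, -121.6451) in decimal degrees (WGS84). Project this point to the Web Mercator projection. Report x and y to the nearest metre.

Web Mercator is spherical with R = a = 6378137 m.
x = R·λ = 6378137 × -2.123107514 = -13541470.589 m.
y = R·ln tan(π/4 + φ/2) = 6378137 × 0.956468236 = 6100485.443 m.

x -13541471 m, y 6100485 m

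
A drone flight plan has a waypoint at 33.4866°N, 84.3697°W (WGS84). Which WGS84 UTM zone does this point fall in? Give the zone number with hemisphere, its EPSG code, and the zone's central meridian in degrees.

UTM zone = ⌊(λ + 180)/6⌋ + 1; -84.3697° ∈ [-90°, -84°) → zone 16.
Hemisphere: N (φ ≥ 0).
Central meridian λ₀ = 6×16 − 183 = -87°.
EPSG code: 32616.

Zone 16N (EPSG:32616), central meridian -87°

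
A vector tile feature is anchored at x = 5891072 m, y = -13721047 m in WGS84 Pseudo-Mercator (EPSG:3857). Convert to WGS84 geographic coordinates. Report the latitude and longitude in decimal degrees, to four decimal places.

R = 6378137 m. λ = x/R = 52.92040017°.
φ = 2·arctan(exp(y/R)) − 90° = 2·arctan(0.11634) − 90° = -76.72839976°.

lat -76.7284°, lon 52.9204°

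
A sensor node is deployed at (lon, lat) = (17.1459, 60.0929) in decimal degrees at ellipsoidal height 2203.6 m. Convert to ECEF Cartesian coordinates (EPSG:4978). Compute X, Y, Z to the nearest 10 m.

X 3047500 m, Y 940210 m, Z 5507560 m

WGS84: a = 6378137 m, e² = 0.006694380; N(φ) = a/√(1−e²sin²φ) = 6394239.351 m.
X = (N+h)·cosφ·cosλ = 3047496.786 m; Y = (N+h)·cosφ·sinλ = 940205.513 m; Z = (N(1−e²)+h)·sinφ = 5507555.160 m.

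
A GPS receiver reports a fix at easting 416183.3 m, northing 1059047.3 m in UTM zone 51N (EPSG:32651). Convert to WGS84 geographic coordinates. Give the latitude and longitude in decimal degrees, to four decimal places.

lat 9.5798°, lon 122.2362°

Zone 51N: λ₀ = 123°, k₀ = 0.9996, false easting 500000 m.
Meridian distance M = (N − FN)/k₀ = 1059471.1 m.
Inverse transverse Mercator on WGS84 gives φ = 9.57980040°, λ = 122.23620016°.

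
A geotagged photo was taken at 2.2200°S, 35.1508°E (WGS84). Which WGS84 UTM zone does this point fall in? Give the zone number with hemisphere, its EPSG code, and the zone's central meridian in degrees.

Zone 36S (EPSG:32736), central meridian 33°

UTM zone = ⌊(λ + 180)/6⌋ + 1; 35.1508° ∈ [30°, 36°) → zone 36.
Hemisphere: S (φ < 0).
Central meridian λ₀ = 6×36 − 183 = 33°.
EPSG code: 32736.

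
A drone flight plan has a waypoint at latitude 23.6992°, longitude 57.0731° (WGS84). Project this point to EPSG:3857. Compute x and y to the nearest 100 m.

Web Mercator is spherical with R = a = 6378137 m.
x = R·λ = 6378137 × 0.996113509 = 6353348.430 m.
y = R·ln tan(π/4 + φ/2) = 6378137 × 0.425954620 = 2716796.923 m.

x 6353300 m, y 2716800 m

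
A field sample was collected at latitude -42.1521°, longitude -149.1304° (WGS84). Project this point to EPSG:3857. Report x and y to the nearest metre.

Web Mercator is spherical with R = a = 6378137 m.
x = R·λ = 6378137 × -2.602816495 = -16601120.190 m.
y = R·ln tan(π/4 + φ/2) = 6378137 × -0.812743688 = -5183790.586 m.

x -16601120 m, y -5183791 m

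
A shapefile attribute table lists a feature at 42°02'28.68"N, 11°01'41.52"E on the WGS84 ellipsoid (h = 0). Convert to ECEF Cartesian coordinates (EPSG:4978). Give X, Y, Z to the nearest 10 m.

WGS84: a = 6378137 m, e² = 0.006694380; N(φ) = a/√(1−e²sin²φ) = 6387732.554 m.
X = (N+h)·cosφ·cosλ = 4656322.805 m; Y = (N+h)·cosφ·sinλ = 907476.048 m; Z = (N(1−e²)+h)·sinφ = 4249011.790 m.

X 4656320 m, Y 907480 m, Z 4249010 m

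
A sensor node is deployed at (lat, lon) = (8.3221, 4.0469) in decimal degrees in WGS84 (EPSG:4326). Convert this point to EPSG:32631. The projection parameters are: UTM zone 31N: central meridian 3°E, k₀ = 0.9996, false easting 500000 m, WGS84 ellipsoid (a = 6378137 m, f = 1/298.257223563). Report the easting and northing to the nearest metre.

E 615281 m, N 920059 m

Zone 31 central meridian λ₀ = 6×31 − 183 = 3°; Δλ = +1.0469°.
Transverse Mercator on WGS84 with k₀ = 0.9996 gives E = 615281.354 m, N = 920059.236 m.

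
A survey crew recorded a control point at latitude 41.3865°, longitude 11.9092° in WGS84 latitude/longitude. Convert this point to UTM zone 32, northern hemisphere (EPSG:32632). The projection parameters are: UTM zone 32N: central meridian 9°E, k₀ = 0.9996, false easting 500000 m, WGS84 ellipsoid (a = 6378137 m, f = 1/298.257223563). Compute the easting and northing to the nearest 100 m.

E 743200 m, N 4585700 m

Zone 32 central meridian λ₀ = 6×32 − 183 = 9°; Δλ = +2.9092°.
Transverse Mercator on WGS84 with k₀ = 0.9996 gives E = 743246.692 m, N = 4585748.351 m.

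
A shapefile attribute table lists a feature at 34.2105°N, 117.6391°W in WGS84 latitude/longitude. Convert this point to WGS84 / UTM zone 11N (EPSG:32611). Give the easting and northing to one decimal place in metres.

Zone 11 central meridian λ₀ = 6×11 − 183 = -117°; Δλ = -0.6391°.
Transverse Mercator on WGS84 with k₀ = 0.9996 gives E = 441126.027 m, N = 3785680.816 m.

E 441126.0 m, N 3785680.8 m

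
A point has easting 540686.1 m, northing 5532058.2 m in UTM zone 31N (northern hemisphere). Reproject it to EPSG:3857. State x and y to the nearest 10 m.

x 397080 m, y 6435800 m

Unproject from UTM 31N (λ₀ = 3°) → φ = 49.93950042°, λ = 3.56700016°.
Web Mercator (R = 6378137 m): x = 397076.641 m, y = 6435804.964 m.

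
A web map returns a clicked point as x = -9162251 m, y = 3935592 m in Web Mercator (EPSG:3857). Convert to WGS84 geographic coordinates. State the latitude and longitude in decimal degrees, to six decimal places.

R = 6378137 m. λ = x/R = -82.30590110°.
φ = 2·arctan(exp(y/R)) − 90° = 2·arctan(1.85344) − 90° = 33.30300336°.

lat 33.303003°, lon -82.305901°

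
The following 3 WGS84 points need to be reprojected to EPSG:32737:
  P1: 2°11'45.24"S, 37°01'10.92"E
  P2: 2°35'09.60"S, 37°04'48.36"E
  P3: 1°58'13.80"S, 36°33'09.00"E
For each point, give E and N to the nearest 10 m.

P1: E 279760 m, N 9757140 m; P2: E 286540 m, N 9714010 m; P3: E 227730 m, N 9782000 m

UTM zone 37S: λ₀ = 39°, k₀ = 0.9996.
P1 (-2.1959°, 37.0197°) → (279758.906, 9757140.000) m.
P2 (-2.5860°, 37.0801°) → (286539.251, 9714005.944) m.
P3 (-1.9705°, 36.5525°) → (227731.322, 9781999.633) m.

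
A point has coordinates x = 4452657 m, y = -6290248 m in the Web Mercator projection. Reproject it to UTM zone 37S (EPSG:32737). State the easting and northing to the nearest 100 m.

Web Mercator inverse (R = 6378137 m) → φ = -49.09059810°, λ = 39.99889838°.
UTM 37S forward: E = 572928.821 m, N = 4561992.311 m.

E 572900 m, N 4562000 m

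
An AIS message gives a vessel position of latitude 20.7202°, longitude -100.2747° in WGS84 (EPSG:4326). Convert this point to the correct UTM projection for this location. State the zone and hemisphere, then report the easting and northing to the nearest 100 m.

Zone 14N: E 367300 m, N 2291700 m

Longitude -100.2747° lies in the 6° band [-102°, -96°), giving zone 14; latitude is north of the equator, so 14N.
Zone 14 central meridian λ₀ = 6×14 − 183 = -99°; Δλ = -1.2747°.
Transverse Mercator on WGS84 with k₀ = 0.9996 gives E = 367268.363 m, N = 2291704.360 m.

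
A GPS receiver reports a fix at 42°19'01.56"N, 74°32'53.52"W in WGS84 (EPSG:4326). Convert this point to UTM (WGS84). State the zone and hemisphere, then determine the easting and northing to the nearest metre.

Zone 18N: E 537231 m, N 4685083 m

Longitude -74.5482° lies in the 6° band [-78°, -72°), giving zone 18; latitude is north of the equator, so 18N.
Zone 18 central meridian λ₀ = 6×18 − 183 = -75°; Δλ = +0.4518°.
Transverse Mercator on WGS84 with k₀ = 0.9996 gives E = 537230.697 m, N = 4685083.275 m.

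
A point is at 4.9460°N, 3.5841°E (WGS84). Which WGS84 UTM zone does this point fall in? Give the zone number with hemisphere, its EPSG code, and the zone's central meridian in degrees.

Zone 31N (EPSG:32631), central meridian 3°

UTM zone = ⌊(λ + 180)/6⌋ + 1; 3.5841° ∈ [0°, 6°) → zone 31.
Hemisphere: N (φ ≥ 0).
Central meridian λ₀ = 6×31 − 183 = 3°.
EPSG code: 32631.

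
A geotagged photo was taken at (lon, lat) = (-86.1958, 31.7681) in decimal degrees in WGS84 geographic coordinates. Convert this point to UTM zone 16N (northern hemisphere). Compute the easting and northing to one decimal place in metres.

Zone 16 central meridian λ₀ = 6×16 − 183 = -87°; Δλ = +0.8042°.
Transverse Mercator on WGS84 with k₀ = 0.9996 gives E = 576152.675 m, N = 3515013.181 m.

E 576152.7 m, N 3515013.2 m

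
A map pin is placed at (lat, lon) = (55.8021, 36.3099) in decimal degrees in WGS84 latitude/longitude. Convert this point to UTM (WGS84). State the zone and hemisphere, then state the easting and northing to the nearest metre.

Longitude 36.3099° lies in the 6° band [36°, 42°), giving zone 37; latitude is north of the equator, so 37N.
Zone 37 central meridian λ₀ = 6×37 − 183 = 39°; Δλ = -2.6901°.
Transverse Mercator on WGS84 with k₀ = 0.9996 gives E = 331390.812 m, N = 6187329.020 m.

Zone 37N: E 331391 m, N 6187329 m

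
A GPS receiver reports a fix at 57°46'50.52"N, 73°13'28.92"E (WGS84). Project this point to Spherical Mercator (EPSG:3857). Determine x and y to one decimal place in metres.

Web Mercator is spherical with R = a = 6378137 m.
x = R·λ = 6378137 × 1.278012109 = 8151336.317 m.
y = R·ln tan(π/4 + φ/2) = 6378137 × 1.241959816 = 7921389.858 m.

x 8151336.3 m, y 7921389.9 m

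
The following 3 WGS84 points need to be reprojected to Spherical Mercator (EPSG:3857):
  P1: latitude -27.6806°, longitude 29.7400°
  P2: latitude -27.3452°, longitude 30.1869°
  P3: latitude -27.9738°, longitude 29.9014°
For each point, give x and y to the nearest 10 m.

Web Mercator: x = R·λ, y = R·ln tan(π/4+φ/2), R = 6378137 m.
P1 (-27.6806°, 29.7400°) → (3310641.656, -3208764.111) m.
P2 (-27.3452°, 30.1869°) → (3360390.337, -3166666.523) m.
P3 (-27.9738°, 29.9014°) → (3328608.622, -3245670.970) m.

P1: x 3310640 m, y -3208760 m; P2: x 3360390 m, y -3166670 m; P3: x 3328610 m, y -3245670 m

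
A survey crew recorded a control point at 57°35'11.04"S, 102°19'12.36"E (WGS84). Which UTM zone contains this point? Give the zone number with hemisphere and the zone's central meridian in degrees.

Zone 48S, central meridian 105°

UTM zone = ⌊(λ + 180)/6⌋ + 1; 102.3201° ∈ [102°, 108°) → zone 48.
Hemisphere: S (φ < 0).
Central meridian λ₀ = 6×48 − 183 = 105°.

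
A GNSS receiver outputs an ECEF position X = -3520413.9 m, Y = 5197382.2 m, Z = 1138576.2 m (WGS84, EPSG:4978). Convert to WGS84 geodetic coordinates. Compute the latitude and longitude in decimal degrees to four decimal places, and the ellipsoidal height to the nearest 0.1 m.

λ = atan2(Y, X) = 124.11150019°; p = √(X²+Y²) = 6277427.5 m.
Bowring's method on WGS84 (a = 6378137 m, b = 6356752.314 m) gives φ = 10.34810013°, h = 2394.718 m.

lat 10.3481°, lon 124.1115°, h 2394.7 m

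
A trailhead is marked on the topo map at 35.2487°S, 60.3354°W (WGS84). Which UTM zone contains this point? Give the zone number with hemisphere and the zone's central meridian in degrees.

Zone 20S, central meridian -63°

UTM zone = ⌊(λ + 180)/6⌋ + 1; -60.3354° ∈ [-66°, -60°) → zone 20.
Hemisphere: S (φ < 0).
Central meridian λ₀ = 6×20 − 183 = -63°.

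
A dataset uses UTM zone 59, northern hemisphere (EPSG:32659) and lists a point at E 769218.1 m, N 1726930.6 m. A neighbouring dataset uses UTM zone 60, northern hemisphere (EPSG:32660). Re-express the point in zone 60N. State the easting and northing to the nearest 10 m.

E 125750 m, N 1728410 m

UTM 59N → geographic: φ = 15.60590013°, λ = 173.51069963°.
UTM 60N (λ₀ = 177°) forward: E = 125752.079 m, N = 1728411.474 m.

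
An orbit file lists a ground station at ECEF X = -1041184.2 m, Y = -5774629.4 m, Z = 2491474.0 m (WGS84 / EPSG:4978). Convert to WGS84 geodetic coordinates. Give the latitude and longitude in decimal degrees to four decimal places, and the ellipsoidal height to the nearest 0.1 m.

lat 23.1451°, lon -100.2208°, h -74.0 m

λ = atan2(Y, X) = -100.22080011°; p = √(X²+Y²) = 5867743.1 m.
Bowring's method on WGS84 (a = 6378137 m, b = 6356752.314 m) gives φ = 23.14510040°, h = -74.013 m.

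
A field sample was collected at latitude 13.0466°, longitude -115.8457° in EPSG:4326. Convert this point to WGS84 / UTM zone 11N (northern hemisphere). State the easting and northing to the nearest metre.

E 625158 m, N 1442574 m

Zone 11 central meridian λ₀ = 6×11 − 183 = -117°; Δλ = +1.1543°.
Transverse Mercator on WGS84 with k₀ = 0.9996 gives E = 625158.124 m, N = 1442573.682 m.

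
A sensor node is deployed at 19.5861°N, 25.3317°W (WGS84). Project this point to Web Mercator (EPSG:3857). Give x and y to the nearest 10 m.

x -2819910 m, y 2224060 m

Web Mercator is spherical with R = a = 6378137 m.
x = R·λ = 6378137 × -0.442121570 = -2819911.945 m.
y = R·ln tan(π/4 + φ/2) = 6378137 × 0.348700994 = 2224062.712 m.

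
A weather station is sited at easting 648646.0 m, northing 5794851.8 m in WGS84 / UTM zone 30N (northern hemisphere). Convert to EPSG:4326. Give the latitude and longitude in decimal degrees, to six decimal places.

lat 52.283900°, lon -0.820801°

Zone 30N: λ₀ = -3°, k₀ = 0.9996, false easting 500000 m.
Meridian distance M = (N − FN)/k₀ = 5797170.7 m.
Inverse transverse Mercator on WGS84 gives φ = 52.28390023°, λ = -0.82080067°.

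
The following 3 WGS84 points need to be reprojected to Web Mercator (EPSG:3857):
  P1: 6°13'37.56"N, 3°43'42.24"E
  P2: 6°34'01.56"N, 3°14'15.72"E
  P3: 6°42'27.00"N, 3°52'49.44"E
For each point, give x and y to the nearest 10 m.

Web Mercator: x = R·λ, y = R·ln tan(π/4+φ/2), R = 6378137 m.
P1 (6.2271°, 3.7284°) → (415043.589, 694566.329) m.
P2 (6.5671°, 3.2377°) → (360419.115, 732652.152) m.
P3 (6.7075°, 3.8804°) → (431964.152, 748386.871) m.

P1: x 415040 m, y 694570 m; P2: x 360420 m, y 732650 m; P3: x 431960 m, y 748390 m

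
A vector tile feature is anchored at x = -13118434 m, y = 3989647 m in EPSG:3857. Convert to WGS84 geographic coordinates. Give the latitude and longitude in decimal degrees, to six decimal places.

lat 33.707898°, lon -117.844898°

R = 6378137 m. λ = x/R = -117.84489766°.
φ = 2·arctan(exp(y/R)) − 90° = 2·arctan(1.86922) − 90° = 33.70789816°.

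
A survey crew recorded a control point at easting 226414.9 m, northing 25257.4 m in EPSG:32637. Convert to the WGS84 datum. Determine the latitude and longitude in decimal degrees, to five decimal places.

Zone 37N: λ₀ = 39°, k₀ = 0.9996, false easting 500000 m.
Meridian distance M = (N − FN)/k₀ = 25267.5 m.
Inverse transverse Mercator on WGS84 gives φ = 0.22829996°, λ = 36.54209967°.

lat 0.22830°, lon 36.54210°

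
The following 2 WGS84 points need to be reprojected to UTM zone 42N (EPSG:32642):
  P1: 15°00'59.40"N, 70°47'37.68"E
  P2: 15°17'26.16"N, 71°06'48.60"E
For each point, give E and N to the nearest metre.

P1: E 692860 m, N 1660933 m; P2: E 726952 m, N 1691572 m

UTM zone 42N: λ₀ = 69°, k₀ = 0.9996.
P1 (15.0165°, 70.7938°) → (692859.563, 1660933.367) m.
P2 (15.2906°, 71.1135°) → (726951.878, 1691572.288) m.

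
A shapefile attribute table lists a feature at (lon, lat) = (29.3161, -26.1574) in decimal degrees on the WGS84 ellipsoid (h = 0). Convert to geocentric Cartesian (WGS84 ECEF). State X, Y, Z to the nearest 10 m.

WGS84: a = 6378137 m, e² = 0.006694380; N(φ) = a/√(1−e²sin²φ) = 6382289.957 m.
X = (N+h)·cosφ·cosλ = 4994997.396 m; Y = (N+h)·cosφ·sinλ = 2804907.695 m; Z = (N(1−e²)+h)·sinφ = -2794724.795 m.

X 4995000 m, Y 2804910 m, Z -2794720 m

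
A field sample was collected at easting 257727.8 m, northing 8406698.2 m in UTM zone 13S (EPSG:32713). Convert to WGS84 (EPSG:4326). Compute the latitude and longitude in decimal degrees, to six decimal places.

lat -14.401400°, lon -107.246900°

Zone 13S: λ₀ = -105°, k₀ = 0.9996, false easting 500000 m, false northing 10000000 m.
Meridian distance M = (N − FN)/k₀ = -1593939.4 m.
Inverse transverse Mercator on WGS84 gives φ = -14.40139966°, λ = -107.24690014°.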